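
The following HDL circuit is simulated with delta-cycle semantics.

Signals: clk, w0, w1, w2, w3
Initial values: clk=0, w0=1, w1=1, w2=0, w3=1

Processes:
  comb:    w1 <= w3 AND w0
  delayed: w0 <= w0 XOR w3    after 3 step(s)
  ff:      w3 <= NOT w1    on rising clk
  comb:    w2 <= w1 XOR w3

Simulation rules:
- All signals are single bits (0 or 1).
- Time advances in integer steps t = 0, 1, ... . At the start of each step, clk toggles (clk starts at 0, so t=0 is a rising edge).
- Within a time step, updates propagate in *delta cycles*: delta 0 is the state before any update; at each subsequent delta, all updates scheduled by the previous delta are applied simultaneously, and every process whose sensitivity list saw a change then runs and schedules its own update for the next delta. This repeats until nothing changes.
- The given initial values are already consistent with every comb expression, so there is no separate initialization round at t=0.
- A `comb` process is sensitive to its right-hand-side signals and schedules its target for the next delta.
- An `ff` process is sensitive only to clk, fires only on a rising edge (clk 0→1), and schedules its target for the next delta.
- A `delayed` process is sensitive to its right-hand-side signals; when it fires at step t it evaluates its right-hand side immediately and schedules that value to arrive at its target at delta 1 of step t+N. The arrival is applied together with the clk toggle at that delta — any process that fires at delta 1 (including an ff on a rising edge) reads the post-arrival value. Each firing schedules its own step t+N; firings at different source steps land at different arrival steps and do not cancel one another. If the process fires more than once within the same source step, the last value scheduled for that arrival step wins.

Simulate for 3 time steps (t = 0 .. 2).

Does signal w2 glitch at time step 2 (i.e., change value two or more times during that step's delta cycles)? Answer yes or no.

yes

[bits: w3,w0,w1,clk,w2]
t=0: Δ0=11100 Δ1=11110 Δ2=01110 Δ3=01011 Δ4=01010 | 4Δ
t=1: Δ0=01010 Δ1=01000 | 1Δ
t=2: Δ0=01000 Δ1=01010 Δ2=11010 Δ3=11111 Δ4=11110 | 4Δ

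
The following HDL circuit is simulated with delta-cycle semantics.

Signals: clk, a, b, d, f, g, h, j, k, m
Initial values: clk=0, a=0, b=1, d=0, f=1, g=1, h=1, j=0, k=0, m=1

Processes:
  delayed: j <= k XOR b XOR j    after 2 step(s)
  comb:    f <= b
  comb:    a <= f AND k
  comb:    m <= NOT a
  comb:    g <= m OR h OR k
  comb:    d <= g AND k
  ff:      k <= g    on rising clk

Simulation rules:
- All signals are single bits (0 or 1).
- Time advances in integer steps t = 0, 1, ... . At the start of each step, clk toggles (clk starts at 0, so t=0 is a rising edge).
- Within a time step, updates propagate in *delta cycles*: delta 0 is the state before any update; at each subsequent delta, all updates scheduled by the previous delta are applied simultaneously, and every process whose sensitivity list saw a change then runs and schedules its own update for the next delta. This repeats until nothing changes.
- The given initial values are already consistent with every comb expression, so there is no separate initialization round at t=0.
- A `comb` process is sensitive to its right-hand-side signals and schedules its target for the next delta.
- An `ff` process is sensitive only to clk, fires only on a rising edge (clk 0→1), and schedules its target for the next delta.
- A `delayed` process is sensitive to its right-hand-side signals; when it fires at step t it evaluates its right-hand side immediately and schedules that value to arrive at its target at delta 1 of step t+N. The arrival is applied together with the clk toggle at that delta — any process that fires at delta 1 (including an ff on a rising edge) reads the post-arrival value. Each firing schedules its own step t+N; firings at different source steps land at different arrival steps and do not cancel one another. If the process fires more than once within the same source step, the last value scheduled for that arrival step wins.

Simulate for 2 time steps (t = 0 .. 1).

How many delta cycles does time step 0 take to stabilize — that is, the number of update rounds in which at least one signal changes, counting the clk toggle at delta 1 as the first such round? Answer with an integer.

4

t=0 Δ0: k=0 g=1 d=0 m=1 clk=0 a=0 j=0 h=1 b=1 f=1
  Δ1: clk:0→1
  Δ2: k:0→1
  Δ3: d:0→1, a:0→1
  Δ4: m:1→0
  (4Δ to stable)
t=1 Δ0: k=1 g=1 d=1 m=0 clk=1 a=1 j=0 h=1 b=1 f=1
  Δ1: clk:1→0
  (1Δ to stable)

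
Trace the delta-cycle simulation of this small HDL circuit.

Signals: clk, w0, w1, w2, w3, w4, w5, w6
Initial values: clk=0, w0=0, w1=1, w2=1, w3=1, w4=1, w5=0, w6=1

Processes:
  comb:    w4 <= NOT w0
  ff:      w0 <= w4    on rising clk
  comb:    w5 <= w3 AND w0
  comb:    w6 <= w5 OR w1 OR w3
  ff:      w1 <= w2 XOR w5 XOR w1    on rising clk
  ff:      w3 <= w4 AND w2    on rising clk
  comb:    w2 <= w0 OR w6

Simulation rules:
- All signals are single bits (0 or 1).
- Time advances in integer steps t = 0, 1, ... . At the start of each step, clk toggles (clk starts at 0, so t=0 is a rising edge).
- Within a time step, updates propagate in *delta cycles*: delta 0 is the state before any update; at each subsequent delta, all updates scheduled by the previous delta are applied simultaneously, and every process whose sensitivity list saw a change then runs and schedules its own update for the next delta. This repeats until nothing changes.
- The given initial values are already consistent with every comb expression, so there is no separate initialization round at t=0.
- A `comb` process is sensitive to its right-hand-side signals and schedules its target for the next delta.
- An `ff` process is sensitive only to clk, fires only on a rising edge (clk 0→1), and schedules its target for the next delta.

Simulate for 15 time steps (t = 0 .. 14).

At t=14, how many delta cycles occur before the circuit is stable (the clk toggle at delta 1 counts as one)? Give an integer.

4

t0.Δ0 clk=0 w0=0 w4=1 w1=1 w6=1 w3=1 w5=0 w2=1
t0.Δ1 clk=1 w0=0 w4=1 w1=1 w6=1 w3=1 w5=0 w2=1
t0.Δ2 clk=1 w0=1 w4=1 w1=0 w6=1 w3=1 w5=0 w2=1
t0.Δ3 clk=1 w0=1 w4=0 w1=0 w6=1 w3=1 w5=1 w2=1
t1.Δ0 clk=1 w0=1 w4=0 w1=0 w6=1 w3=1 w5=1 w2=1
t1.Δ1 clk=0 w0=1 w4=0 w1=0 w6=1 w3=1 w5=1 w2=1
t2.Δ0 clk=0 w0=1 w4=0 w1=0 w6=1 w3=1 w5=1 w2=1
t2.Δ1 clk=1 w0=1 w4=0 w1=0 w6=1 w3=1 w5=1 w2=1
t2.Δ2 clk=1 w0=0 w4=0 w1=0 w6=1 w3=0 w5=1 w2=1
t2.Δ3 clk=1 w0=0 w4=1 w1=0 w6=1 w3=0 w5=0 w2=1
t2.Δ4 clk=1 w0=0 w4=1 w1=0 w6=0 w3=0 w5=0 w2=1
t2.Δ5 clk=1 w0=0 w4=1 w1=0 w6=0 w3=0 w5=0 w2=0
t3.Δ0 clk=1 w0=0 w4=1 w1=0 w6=0 w3=0 w5=0 w2=0
t3.Δ1 clk=0 w0=0 w4=1 w1=0 w6=0 w3=0 w5=0 w2=0
t4.Δ0 clk=0 w0=0 w4=1 w1=0 w6=0 w3=0 w5=0 w2=0
t4.Δ1 clk=1 w0=0 w4=1 w1=0 w6=0 w3=0 w5=0 w2=0
t4.Δ2 clk=1 w0=1 w4=1 w1=0 w6=0 w3=0 w5=0 w2=0
t4.Δ3 clk=1 w0=1 w4=0 w1=0 w6=0 w3=0 w5=0 w2=1
t5.Δ0 clk=1 w0=1 w4=0 w1=0 w6=0 w3=0 w5=0 w2=1
t5.Δ1 clk=0 w0=1 w4=0 w1=0 w6=0 w3=0 w5=0 w2=1
t6.Δ0 clk=0 w0=1 w4=0 w1=0 w6=0 w3=0 w5=0 w2=1
t6.Δ1 clk=1 w0=1 w4=0 w1=0 w6=0 w3=0 w5=0 w2=1
t6.Δ2 clk=1 w0=0 w4=0 w1=1 w6=0 w3=0 w5=0 w2=1
t6.Δ3 clk=1 w0=0 w4=1 w1=1 w6=1 w3=0 w5=0 w2=0
t6.Δ4 clk=1 w0=0 w4=1 w1=1 w6=1 w3=0 w5=0 w2=1
t7.Δ0 clk=1 w0=0 w4=1 w1=1 w6=1 w3=0 w5=0 w2=1
t7.Δ1 clk=0 w0=0 w4=1 w1=1 w6=1 w3=0 w5=0 w2=1
t8.Δ0 clk=0 w0=0 w4=1 w1=1 w6=1 w3=0 w5=0 w2=1
t8.Δ1 clk=1 w0=0 w4=1 w1=1 w6=1 w3=0 w5=0 w2=1
t8.Δ2 clk=1 w0=1 w4=1 w1=0 w6=1 w3=1 w5=0 w2=1
t8.Δ3 clk=1 w0=1 w4=0 w1=0 w6=1 w3=1 w5=1 w2=1
t9.Δ0 clk=1 w0=1 w4=0 w1=0 w6=1 w3=1 w5=1 w2=1
t9.Δ1 clk=0 w0=1 w4=0 w1=0 w6=1 w3=1 w5=1 w2=1
t10.Δ0 clk=0 w0=1 w4=0 w1=0 w6=1 w3=1 w5=1 w2=1
t10.Δ1 clk=1 w0=1 w4=0 w1=0 w6=1 w3=1 w5=1 w2=1
t10.Δ2 clk=1 w0=0 w4=0 w1=0 w6=1 w3=0 w5=1 w2=1
t10.Δ3 clk=1 w0=0 w4=1 w1=0 w6=1 w3=0 w5=0 w2=1
t10.Δ4 clk=1 w0=0 w4=1 w1=0 w6=0 w3=0 w5=0 w2=1
t10.Δ5 clk=1 w0=0 w4=1 w1=0 w6=0 w3=0 w5=0 w2=0
t11.Δ0 clk=1 w0=0 w4=1 w1=0 w6=0 w3=0 w5=0 w2=0
t11.Δ1 clk=0 w0=0 w4=1 w1=0 w6=0 w3=0 w5=0 w2=0
t12.Δ0 clk=0 w0=0 w4=1 w1=0 w6=0 w3=0 w5=0 w2=0
t12.Δ1 clk=1 w0=0 w4=1 w1=0 w6=0 w3=0 w5=0 w2=0
t12.Δ2 clk=1 w0=1 w4=1 w1=0 w6=0 w3=0 w5=0 w2=0
t12.Δ3 clk=1 w0=1 w4=0 w1=0 w6=0 w3=0 w5=0 w2=1
t13.Δ0 clk=1 w0=1 w4=0 w1=0 w6=0 w3=0 w5=0 w2=1
t13.Δ1 clk=0 w0=1 w4=0 w1=0 w6=0 w3=0 w5=0 w2=1
t14.Δ0 clk=0 w0=1 w4=0 w1=0 w6=0 w3=0 w5=0 w2=1
t14.Δ1 clk=1 w0=1 w4=0 w1=0 w6=0 w3=0 w5=0 w2=1
t14.Δ2 clk=1 w0=0 w4=0 w1=1 w6=0 w3=0 w5=0 w2=1
t14.Δ3 clk=1 w0=0 w4=1 w1=1 w6=1 w3=0 w5=0 w2=0
t14.Δ4 clk=1 w0=0 w4=1 w1=1 w6=1 w3=0 w5=0 w2=1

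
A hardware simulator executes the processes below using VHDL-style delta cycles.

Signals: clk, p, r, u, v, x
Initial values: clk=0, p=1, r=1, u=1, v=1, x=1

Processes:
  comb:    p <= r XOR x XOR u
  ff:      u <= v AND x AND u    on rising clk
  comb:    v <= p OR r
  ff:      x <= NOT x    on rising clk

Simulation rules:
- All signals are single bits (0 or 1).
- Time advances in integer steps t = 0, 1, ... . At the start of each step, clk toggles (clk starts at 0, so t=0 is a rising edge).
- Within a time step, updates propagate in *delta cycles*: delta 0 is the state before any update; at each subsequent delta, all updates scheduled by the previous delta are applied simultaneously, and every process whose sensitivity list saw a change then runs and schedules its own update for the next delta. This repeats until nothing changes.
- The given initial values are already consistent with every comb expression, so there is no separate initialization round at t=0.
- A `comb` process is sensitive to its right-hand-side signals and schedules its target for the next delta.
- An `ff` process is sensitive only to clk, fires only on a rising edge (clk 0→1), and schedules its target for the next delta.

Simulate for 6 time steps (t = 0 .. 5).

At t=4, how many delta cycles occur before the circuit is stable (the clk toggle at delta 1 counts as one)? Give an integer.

[bits: x,p,r,v,clk,u]
t=0: Δ0=111101 Δ1=111111 Δ2=011111 Δ3=001111 | 3Δ
t=1: Δ0=001111 Δ1=001101 | 1Δ
t=2: Δ0=001101 Δ1=001111 Δ2=101110 | 2Δ
t=3: Δ0=101110 Δ1=101100 | 1Δ
t=4: Δ0=101100 Δ1=101110 Δ2=001110 Δ3=011110 | 3Δ
t=5: Δ0=011110 Δ1=011100 | 1Δ

3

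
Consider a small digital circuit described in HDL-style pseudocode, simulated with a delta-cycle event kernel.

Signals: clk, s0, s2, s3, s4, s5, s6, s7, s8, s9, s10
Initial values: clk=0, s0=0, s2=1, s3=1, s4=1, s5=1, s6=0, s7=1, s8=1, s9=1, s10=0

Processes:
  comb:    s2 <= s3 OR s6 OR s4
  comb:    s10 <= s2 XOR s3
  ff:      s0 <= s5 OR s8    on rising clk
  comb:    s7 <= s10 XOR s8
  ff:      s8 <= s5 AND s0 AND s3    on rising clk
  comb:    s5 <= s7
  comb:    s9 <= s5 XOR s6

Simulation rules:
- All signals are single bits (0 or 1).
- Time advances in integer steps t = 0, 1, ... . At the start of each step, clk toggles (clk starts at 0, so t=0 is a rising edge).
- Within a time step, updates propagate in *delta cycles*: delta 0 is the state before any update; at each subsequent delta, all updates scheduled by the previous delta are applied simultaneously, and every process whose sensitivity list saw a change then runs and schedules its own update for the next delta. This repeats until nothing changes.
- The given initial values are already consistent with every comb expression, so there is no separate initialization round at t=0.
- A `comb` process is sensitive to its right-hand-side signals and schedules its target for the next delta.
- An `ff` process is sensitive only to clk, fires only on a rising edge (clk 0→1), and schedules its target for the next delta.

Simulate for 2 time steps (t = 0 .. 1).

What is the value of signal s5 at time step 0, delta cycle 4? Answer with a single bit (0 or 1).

t0.Δ0 s3=1 s6=0 s10=0 s2=1 clk=0 s9=1 s5=1 s7=1 s8=1 s4=1 s0=0
t0.Δ1 s3=1 s6=0 s10=0 s2=1 clk=1 s9=1 s5=1 s7=1 s8=1 s4=1 s0=0
t0.Δ2 s3=1 s6=0 s10=0 s2=1 clk=1 s9=1 s5=1 s7=1 s8=0 s4=1 s0=1
t0.Δ3 s3=1 s6=0 s10=0 s2=1 clk=1 s9=1 s5=1 s7=0 s8=0 s4=1 s0=1
t0.Δ4 s3=1 s6=0 s10=0 s2=1 clk=1 s9=1 s5=0 s7=0 s8=0 s4=1 s0=1
t0.Δ5 s3=1 s6=0 s10=0 s2=1 clk=1 s9=0 s5=0 s7=0 s8=0 s4=1 s0=1
t1.Δ0 s3=1 s6=0 s10=0 s2=1 clk=1 s9=0 s5=0 s7=0 s8=0 s4=1 s0=1
t1.Δ1 s3=1 s6=0 s10=0 s2=1 clk=0 s9=0 s5=0 s7=0 s8=0 s4=1 s0=1

0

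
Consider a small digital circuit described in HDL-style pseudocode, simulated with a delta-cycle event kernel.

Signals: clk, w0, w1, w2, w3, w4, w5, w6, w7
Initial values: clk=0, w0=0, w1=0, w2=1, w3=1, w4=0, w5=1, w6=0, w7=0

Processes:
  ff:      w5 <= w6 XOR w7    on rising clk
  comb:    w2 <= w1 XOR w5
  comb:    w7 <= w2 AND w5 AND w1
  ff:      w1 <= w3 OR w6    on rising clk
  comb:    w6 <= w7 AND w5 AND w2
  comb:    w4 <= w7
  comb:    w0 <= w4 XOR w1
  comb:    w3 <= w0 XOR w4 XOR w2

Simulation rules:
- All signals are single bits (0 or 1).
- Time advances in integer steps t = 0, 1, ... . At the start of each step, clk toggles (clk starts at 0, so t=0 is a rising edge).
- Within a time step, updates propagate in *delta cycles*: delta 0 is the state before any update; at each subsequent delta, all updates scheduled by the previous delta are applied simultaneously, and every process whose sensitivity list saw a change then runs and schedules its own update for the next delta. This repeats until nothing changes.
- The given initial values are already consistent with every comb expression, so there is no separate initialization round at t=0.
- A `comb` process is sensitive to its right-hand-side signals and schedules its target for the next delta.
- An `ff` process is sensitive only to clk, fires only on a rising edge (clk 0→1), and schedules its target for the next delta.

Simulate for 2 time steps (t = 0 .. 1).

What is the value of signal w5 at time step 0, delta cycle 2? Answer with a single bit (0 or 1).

[bits: w4,w1,w5,w2,w7,w0,w6,w3,clk]
t=0: Δ0=001100010 Δ1=001100011 Δ2=010100011 Δ3=010101011 Δ4=010101001 | 4Δ
t=1: Δ0=010101001 Δ1=010101000 | 1Δ

0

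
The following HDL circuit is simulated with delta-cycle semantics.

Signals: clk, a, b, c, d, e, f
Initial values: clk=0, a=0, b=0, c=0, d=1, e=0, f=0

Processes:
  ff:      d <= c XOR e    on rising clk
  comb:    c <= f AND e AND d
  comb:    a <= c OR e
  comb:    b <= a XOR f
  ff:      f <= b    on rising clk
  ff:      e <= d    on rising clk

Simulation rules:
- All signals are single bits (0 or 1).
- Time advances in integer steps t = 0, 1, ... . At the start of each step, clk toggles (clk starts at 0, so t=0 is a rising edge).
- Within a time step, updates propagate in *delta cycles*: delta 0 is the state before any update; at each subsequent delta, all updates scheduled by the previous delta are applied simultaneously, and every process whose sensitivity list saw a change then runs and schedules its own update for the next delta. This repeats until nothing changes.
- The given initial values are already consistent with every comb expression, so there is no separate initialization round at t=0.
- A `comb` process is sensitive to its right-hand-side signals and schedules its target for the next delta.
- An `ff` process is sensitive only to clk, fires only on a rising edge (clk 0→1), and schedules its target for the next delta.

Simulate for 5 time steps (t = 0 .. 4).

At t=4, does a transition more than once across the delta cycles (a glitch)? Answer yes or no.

no

t=0 Δ0: a=0 c=0 b=0 e=0 d=1 clk=0 f=0
  Δ1: clk:0→1
  Δ2: e:0→1, d:1→0
  Δ3: a:0→1
  Δ4: b:0→1
  (4Δ to stable)
t=1 Δ0: a=1 c=0 b=1 e=1 d=0 clk=1 f=0
  Δ1: clk:1→0
  (1Δ to stable)
t=2 Δ0: a=1 c=0 b=1 e=1 d=0 clk=0 f=0
  Δ1: clk:0→1
  Δ2: e:1→0, d:0→1, f:0→1
  Δ3: a:1→0, b:1→0
  Δ4: b:0→1
  (4Δ to stable)
t=3 Δ0: a=0 c=0 b=1 e=0 d=1 clk=1 f=1
  Δ1: clk:1→0
  (1Δ to stable)
t=4 Δ0: a=0 c=0 b=1 e=0 d=1 clk=0 f=1
  Δ1: clk:0→1
  Δ2: e:0→1, d:1→0
  Δ3: a:0→1
  Δ4: b:1→0
  (4Δ to stable)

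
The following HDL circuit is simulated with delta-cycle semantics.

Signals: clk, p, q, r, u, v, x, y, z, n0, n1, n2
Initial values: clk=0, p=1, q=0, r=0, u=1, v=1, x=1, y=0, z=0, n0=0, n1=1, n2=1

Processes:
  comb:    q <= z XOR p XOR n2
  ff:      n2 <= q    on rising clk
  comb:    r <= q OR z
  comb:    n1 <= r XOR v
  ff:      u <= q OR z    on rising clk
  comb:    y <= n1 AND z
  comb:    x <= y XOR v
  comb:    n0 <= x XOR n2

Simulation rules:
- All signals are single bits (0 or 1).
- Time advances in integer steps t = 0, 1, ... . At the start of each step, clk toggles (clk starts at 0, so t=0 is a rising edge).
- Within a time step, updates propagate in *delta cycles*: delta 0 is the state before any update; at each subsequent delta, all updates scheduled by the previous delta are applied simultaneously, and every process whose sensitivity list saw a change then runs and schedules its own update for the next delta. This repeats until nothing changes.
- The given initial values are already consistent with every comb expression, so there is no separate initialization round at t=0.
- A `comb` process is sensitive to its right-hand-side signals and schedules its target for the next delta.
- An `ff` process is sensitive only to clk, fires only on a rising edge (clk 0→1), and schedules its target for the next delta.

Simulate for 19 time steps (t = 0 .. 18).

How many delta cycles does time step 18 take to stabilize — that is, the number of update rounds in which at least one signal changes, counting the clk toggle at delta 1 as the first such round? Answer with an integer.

t0.Δ0 x=1 n1=1 z=0 v=1 clk=0 q=0 p=1 n2=1 r=0 y=0 u=1 n0=0
t0.Δ1 x=1 n1=1 z=0 v=1 clk=1 q=0 p=1 n2=1 r=0 y=0 u=1 n0=0
t0.Δ2 x=1 n1=1 z=0 v=1 clk=1 q=0 p=1 n2=0 r=0 y=0 u=0 n0=0
t0.Δ3 x=1 n1=1 z=0 v=1 clk=1 q=1 p=1 n2=0 r=0 y=0 u=0 n0=1
t0.Δ4 x=1 n1=1 z=0 v=1 clk=1 q=1 p=1 n2=0 r=1 y=0 u=0 n0=1
t0.Δ5 x=1 n1=0 z=0 v=1 clk=1 q=1 p=1 n2=0 r=1 y=0 u=0 n0=1
t1.Δ0 x=1 n1=0 z=0 v=1 clk=1 q=1 p=1 n2=0 r=1 y=0 u=0 n0=1
t1.Δ1 x=1 n1=0 z=0 v=1 clk=0 q=1 p=1 n2=0 r=1 y=0 u=0 n0=1
t2.Δ0 x=1 n1=0 z=0 v=1 clk=0 q=1 p=1 n2=0 r=1 y=0 u=0 n0=1
t2.Δ1 x=1 n1=0 z=0 v=1 clk=1 q=1 p=1 n2=0 r=1 y=0 u=0 n0=1
t2.Δ2 x=1 n1=0 z=0 v=1 clk=1 q=1 p=1 n2=1 r=1 y=0 u=1 n0=1
t2.Δ3 x=1 n1=0 z=0 v=1 clk=1 q=0 p=1 n2=1 r=1 y=0 u=1 n0=0
t2.Δ4 x=1 n1=0 z=0 v=1 clk=1 q=0 p=1 n2=1 r=0 y=0 u=1 n0=0
t2.Δ5 x=1 n1=1 z=0 v=1 clk=1 q=0 p=1 n2=1 r=0 y=0 u=1 n0=0
t3.Δ0 x=1 n1=1 z=0 v=1 clk=1 q=0 p=1 n2=1 r=0 y=0 u=1 n0=0
t3.Δ1 x=1 n1=1 z=0 v=1 clk=0 q=0 p=1 n2=1 r=0 y=0 u=1 n0=0
t4.Δ0 x=1 n1=1 z=0 v=1 clk=0 q=0 p=1 n2=1 r=0 y=0 u=1 n0=0
t4.Δ1 x=1 n1=1 z=0 v=1 clk=1 q=0 p=1 n2=1 r=0 y=0 u=1 n0=0
t4.Δ2 x=1 n1=1 z=0 v=1 clk=1 q=0 p=1 n2=0 r=0 y=0 u=0 n0=0
t4.Δ3 x=1 n1=1 z=0 v=1 clk=1 q=1 p=1 n2=0 r=0 y=0 u=0 n0=1
t4.Δ4 x=1 n1=1 z=0 v=1 clk=1 q=1 p=1 n2=0 r=1 y=0 u=0 n0=1
t4.Δ5 x=1 n1=0 z=0 v=1 clk=1 q=1 p=1 n2=0 r=1 y=0 u=0 n0=1
t5.Δ0 x=1 n1=0 z=0 v=1 clk=1 q=1 p=1 n2=0 r=1 y=0 u=0 n0=1
t5.Δ1 x=1 n1=0 z=0 v=1 clk=0 q=1 p=1 n2=0 r=1 y=0 u=0 n0=1
t6.Δ0 x=1 n1=0 z=0 v=1 clk=0 q=1 p=1 n2=0 r=1 y=0 u=0 n0=1
t6.Δ1 x=1 n1=0 z=0 v=1 clk=1 q=1 p=1 n2=0 r=1 y=0 u=0 n0=1
t6.Δ2 x=1 n1=0 z=0 v=1 clk=1 q=1 p=1 n2=1 r=1 y=0 u=1 n0=1
t6.Δ3 x=1 n1=0 z=0 v=1 clk=1 q=0 p=1 n2=1 r=1 y=0 u=1 n0=0
t6.Δ4 x=1 n1=0 z=0 v=1 clk=1 q=0 p=1 n2=1 r=0 y=0 u=1 n0=0
t6.Δ5 x=1 n1=1 z=0 v=1 clk=1 q=0 p=1 n2=1 r=0 y=0 u=1 n0=0
t7.Δ0 x=1 n1=1 z=0 v=1 clk=1 q=0 p=1 n2=1 r=0 y=0 u=1 n0=0
t7.Δ1 x=1 n1=1 z=0 v=1 clk=0 q=0 p=1 n2=1 r=0 y=0 u=1 n0=0
t8.Δ0 x=1 n1=1 z=0 v=1 clk=0 q=0 p=1 n2=1 r=0 y=0 u=1 n0=0
t8.Δ1 x=1 n1=1 z=0 v=1 clk=1 q=0 p=1 n2=1 r=0 y=0 u=1 n0=0
t8.Δ2 x=1 n1=1 z=0 v=1 clk=1 q=0 p=1 n2=0 r=0 y=0 u=0 n0=0
t8.Δ3 x=1 n1=1 z=0 v=1 clk=1 q=1 p=1 n2=0 r=0 y=0 u=0 n0=1
t8.Δ4 x=1 n1=1 z=0 v=1 clk=1 q=1 p=1 n2=0 r=1 y=0 u=0 n0=1
t8.Δ5 x=1 n1=0 z=0 v=1 clk=1 q=1 p=1 n2=0 r=1 y=0 u=0 n0=1
t9.Δ0 x=1 n1=0 z=0 v=1 clk=1 q=1 p=1 n2=0 r=1 y=0 u=0 n0=1
t9.Δ1 x=1 n1=0 z=0 v=1 clk=0 q=1 p=1 n2=0 r=1 y=0 u=0 n0=1
t10.Δ0 x=1 n1=0 z=0 v=1 clk=0 q=1 p=1 n2=0 r=1 y=0 u=0 n0=1
t10.Δ1 x=1 n1=0 z=0 v=1 clk=1 q=1 p=1 n2=0 r=1 y=0 u=0 n0=1
t10.Δ2 x=1 n1=0 z=0 v=1 clk=1 q=1 p=1 n2=1 r=1 y=0 u=1 n0=1
t10.Δ3 x=1 n1=0 z=0 v=1 clk=1 q=0 p=1 n2=1 r=1 y=0 u=1 n0=0
t10.Δ4 x=1 n1=0 z=0 v=1 clk=1 q=0 p=1 n2=1 r=0 y=0 u=1 n0=0
t10.Δ5 x=1 n1=1 z=0 v=1 clk=1 q=0 p=1 n2=1 r=0 y=0 u=1 n0=0
t11.Δ0 x=1 n1=1 z=0 v=1 clk=1 q=0 p=1 n2=1 r=0 y=0 u=1 n0=0
t11.Δ1 x=1 n1=1 z=0 v=1 clk=0 q=0 p=1 n2=1 r=0 y=0 u=1 n0=0
t12.Δ0 x=1 n1=1 z=0 v=1 clk=0 q=0 p=1 n2=1 r=0 y=0 u=1 n0=0
t12.Δ1 x=1 n1=1 z=0 v=1 clk=1 q=0 p=1 n2=1 r=0 y=0 u=1 n0=0
t12.Δ2 x=1 n1=1 z=0 v=1 clk=1 q=0 p=1 n2=0 r=0 y=0 u=0 n0=0
t12.Δ3 x=1 n1=1 z=0 v=1 clk=1 q=1 p=1 n2=0 r=0 y=0 u=0 n0=1
t12.Δ4 x=1 n1=1 z=0 v=1 clk=1 q=1 p=1 n2=0 r=1 y=0 u=0 n0=1
t12.Δ5 x=1 n1=0 z=0 v=1 clk=1 q=1 p=1 n2=0 r=1 y=0 u=0 n0=1
t13.Δ0 x=1 n1=0 z=0 v=1 clk=1 q=1 p=1 n2=0 r=1 y=0 u=0 n0=1
t13.Δ1 x=1 n1=0 z=0 v=1 clk=0 q=1 p=1 n2=0 r=1 y=0 u=0 n0=1
t14.Δ0 x=1 n1=0 z=0 v=1 clk=0 q=1 p=1 n2=0 r=1 y=0 u=0 n0=1
t14.Δ1 x=1 n1=0 z=0 v=1 clk=1 q=1 p=1 n2=0 r=1 y=0 u=0 n0=1
t14.Δ2 x=1 n1=0 z=0 v=1 clk=1 q=1 p=1 n2=1 r=1 y=0 u=1 n0=1
t14.Δ3 x=1 n1=0 z=0 v=1 clk=1 q=0 p=1 n2=1 r=1 y=0 u=1 n0=0
t14.Δ4 x=1 n1=0 z=0 v=1 clk=1 q=0 p=1 n2=1 r=0 y=0 u=1 n0=0
t14.Δ5 x=1 n1=1 z=0 v=1 clk=1 q=0 p=1 n2=1 r=0 y=0 u=1 n0=0
t15.Δ0 x=1 n1=1 z=0 v=1 clk=1 q=0 p=1 n2=1 r=0 y=0 u=1 n0=0
t15.Δ1 x=1 n1=1 z=0 v=1 clk=0 q=0 p=1 n2=1 r=0 y=0 u=1 n0=0
t16.Δ0 x=1 n1=1 z=0 v=1 clk=0 q=0 p=1 n2=1 r=0 y=0 u=1 n0=0
t16.Δ1 x=1 n1=1 z=0 v=1 clk=1 q=0 p=1 n2=1 r=0 y=0 u=1 n0=0
t16.Δ2 x=1 n1=1 z=0 v=1 clk=1 q=0 p=1 n2=0 r=0 y=0 u=0 n0=0
t16.Δ3 x=1 n1=1 z=0 v=1 clk=1 q=1 p=1 n2=0 r=0 y=0 u=0 n0=1
t16.Δ4 x=1 n1=1 z=0 v=1 clk=1 q=1 p=1 n2=0 r=1 y=0 u=0 n0=1
t16.Δ5 x=1 n1=0 z=0 v=1 clk=1 q=1 p=1 n2=0 r=1 y=0 u=0 n0=1
t17.Δ0 x=1 n1=0 z=0 v=1 clk=1 q=1 p=1 n2=0 r=1 y=0 u=0 n0=1
t17.Δ1 x=1 n1=0 z=0 v=1 clk=0 q=1 p=1 n2=0 r=1 y=0 u=0 n0=1
t18.Δ0 x=1 n1=0 z=0 v=1 clk=0 q=1 p=1 n2=0 r=1 y=0 u=0 n0=1
t18.Δ1 x=1 n1=0 z=0 v=1 clk=1 q=1 p=1 n2=0 r=1 y=0 u=0 n0=1
t18.Δ2 x=1 n1=0 z=0 v=1 clk=1 q=1 p=1 n2=1 r=1 y=0 u=1 n0=1
t18.Δ3 x=1 n1=0 z=0 v=1 clk=1 q=0 p=1 n2=1 r=1 y=0 u=1 n0=0
t18.Δ4 x=1 n1=0 z=0 v=1 clk=1 q=0 p=1 n2=1 r=0 y=0 u=1 n0=0
t18.Δ5 x=1 n1=1 z=0 v=1 clk=1 q=0 p=1 n2=1 r=0 y=0 u=1 n0=0

5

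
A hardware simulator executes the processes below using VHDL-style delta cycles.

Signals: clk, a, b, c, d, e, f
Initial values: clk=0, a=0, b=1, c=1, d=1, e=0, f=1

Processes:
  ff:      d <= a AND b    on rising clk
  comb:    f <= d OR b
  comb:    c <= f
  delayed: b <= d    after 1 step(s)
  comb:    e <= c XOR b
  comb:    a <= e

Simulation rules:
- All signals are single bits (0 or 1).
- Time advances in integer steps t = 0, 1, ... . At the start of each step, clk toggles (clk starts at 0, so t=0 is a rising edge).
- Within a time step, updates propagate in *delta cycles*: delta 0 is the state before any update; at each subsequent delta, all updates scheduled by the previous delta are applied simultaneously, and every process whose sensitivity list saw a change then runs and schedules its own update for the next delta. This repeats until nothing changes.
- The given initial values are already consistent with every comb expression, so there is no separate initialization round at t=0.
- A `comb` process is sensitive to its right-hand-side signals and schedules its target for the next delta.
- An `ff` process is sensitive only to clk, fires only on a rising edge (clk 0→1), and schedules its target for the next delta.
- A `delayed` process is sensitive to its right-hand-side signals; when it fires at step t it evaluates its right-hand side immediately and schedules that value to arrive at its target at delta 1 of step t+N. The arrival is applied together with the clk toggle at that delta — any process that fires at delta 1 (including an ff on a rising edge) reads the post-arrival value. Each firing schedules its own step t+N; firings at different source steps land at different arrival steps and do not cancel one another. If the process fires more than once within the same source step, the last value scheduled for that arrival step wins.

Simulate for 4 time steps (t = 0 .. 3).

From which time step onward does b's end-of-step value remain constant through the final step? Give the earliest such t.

[bits: f,c,d,b,a,clk,e]
t=0: Δ0=1111000 Δ1=1111010 Δ2=1101010 | 2Δ
t=1: Δ0=1101010 Δ1=1100000 Δ2=0100001 Δ3=0000101 Δ4=0000100 Δ5=0000000 | 5Δ
t=2: Δ0=0000000 Δ1=0000010 | 1Δ
t=3: Δ0=0000010 Δ1=0000000 | 1Δ

1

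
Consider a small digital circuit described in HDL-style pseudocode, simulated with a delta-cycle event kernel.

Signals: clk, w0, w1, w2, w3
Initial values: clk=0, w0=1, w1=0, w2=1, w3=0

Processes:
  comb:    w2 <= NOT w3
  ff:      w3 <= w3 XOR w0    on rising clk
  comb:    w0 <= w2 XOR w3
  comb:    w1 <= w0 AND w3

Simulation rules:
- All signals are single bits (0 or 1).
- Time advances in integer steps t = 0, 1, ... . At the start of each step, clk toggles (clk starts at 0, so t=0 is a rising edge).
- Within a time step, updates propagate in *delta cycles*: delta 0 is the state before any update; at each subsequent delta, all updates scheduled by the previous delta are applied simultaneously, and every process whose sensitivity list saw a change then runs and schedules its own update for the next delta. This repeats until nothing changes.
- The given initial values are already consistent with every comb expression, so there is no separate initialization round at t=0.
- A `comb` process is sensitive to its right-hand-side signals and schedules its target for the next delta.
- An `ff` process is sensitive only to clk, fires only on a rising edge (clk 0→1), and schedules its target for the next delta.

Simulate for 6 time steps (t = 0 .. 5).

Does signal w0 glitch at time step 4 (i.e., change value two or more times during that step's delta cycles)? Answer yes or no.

yes

t=0 Δ0: clk=0 w1=0 w0=1 w3=0 w2=1
  Δ1: clk:0→1
  Δ2: w3:0→1
  Δ3: w1:0→1, w0:1→0, w2:1→0
  Δ4: w1:1→0, w0:0→1
  Δ5: w1:0→1
  (5Δ to stable)
t=1 Δ0: clk=1 w1=1 w0=1 w3=1 w2=0
  Δ1: clk:1→0
  (1Δ to stable)
t=2 Δ0: clk=0 w1=1 w0=1 w3=1 w2=0
  Δ1: clk:0→1
  Δ2: w3:1→0
  Δ3: w1:1→0, w0:1→0, w2:0→1
  Δ4: w0:0→1
  (4Δ to stable)
t=3 Δ0: clk=1 w1=0 w0=1 w3=0 w2=1
  Δ1: clk:1→0
  (1Δ to stable)
t=4 Δ0: clk=0 w1=0 w0=1 w3=0 w2=1
  Δ1: clk:0→1
  Δ2: w3:0→1
  Δ3: w1:0→1, w0:1→0, w2:1→0
  Δ4: w1:1→0, w0:0→1
  Δ5: w1:0→1
  (5Δ to stable)
t=5 Δ0: clk=1 w1=1 w0=1 w3=1 w2=0
  Δ1: clk:1→0
  (1Δ to stable)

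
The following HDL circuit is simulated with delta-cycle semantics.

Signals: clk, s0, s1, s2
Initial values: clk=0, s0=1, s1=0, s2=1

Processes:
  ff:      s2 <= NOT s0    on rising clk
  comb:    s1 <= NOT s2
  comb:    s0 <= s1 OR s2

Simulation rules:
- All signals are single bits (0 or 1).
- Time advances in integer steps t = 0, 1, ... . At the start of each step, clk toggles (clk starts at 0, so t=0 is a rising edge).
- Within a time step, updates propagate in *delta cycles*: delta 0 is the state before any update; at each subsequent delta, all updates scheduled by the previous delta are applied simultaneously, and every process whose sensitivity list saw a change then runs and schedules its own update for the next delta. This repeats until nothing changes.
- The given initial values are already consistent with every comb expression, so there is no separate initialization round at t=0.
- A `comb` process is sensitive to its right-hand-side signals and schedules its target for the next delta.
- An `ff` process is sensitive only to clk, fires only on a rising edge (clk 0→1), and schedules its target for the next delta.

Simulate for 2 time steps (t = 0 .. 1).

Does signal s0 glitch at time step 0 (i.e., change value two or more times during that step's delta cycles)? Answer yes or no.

yes

[bits: s0,s2,clk,s1]
t=0: Δ0=1100 Δ1=1110 Δ2=1010 Δ3=0011 Δ4=1011 | 4Δ
t=1: Δ0=1011 Δ1=1001 | 1Δ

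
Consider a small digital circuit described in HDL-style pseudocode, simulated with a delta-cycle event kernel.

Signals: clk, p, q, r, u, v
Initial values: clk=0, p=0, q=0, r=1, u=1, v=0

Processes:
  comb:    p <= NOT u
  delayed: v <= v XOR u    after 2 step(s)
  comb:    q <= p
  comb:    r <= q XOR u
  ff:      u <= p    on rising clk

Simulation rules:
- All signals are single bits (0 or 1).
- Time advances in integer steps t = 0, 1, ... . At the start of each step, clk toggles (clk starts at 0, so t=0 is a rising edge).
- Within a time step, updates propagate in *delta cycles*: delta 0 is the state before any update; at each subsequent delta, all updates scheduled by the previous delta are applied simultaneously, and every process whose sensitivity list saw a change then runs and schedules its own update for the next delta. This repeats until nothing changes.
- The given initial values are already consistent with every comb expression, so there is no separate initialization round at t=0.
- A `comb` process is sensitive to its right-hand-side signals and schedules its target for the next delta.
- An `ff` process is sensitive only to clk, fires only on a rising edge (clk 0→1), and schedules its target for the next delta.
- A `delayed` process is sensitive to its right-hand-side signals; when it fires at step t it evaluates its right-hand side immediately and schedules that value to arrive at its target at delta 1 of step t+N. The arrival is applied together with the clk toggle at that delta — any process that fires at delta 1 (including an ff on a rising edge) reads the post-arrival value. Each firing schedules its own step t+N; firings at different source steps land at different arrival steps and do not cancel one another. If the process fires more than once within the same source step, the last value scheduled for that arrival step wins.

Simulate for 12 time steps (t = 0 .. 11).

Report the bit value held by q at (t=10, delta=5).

0

[bits: u,q,p,v,clk,r]
t=0: Δ0=100001 Δ1=100011 Δ2=000011 Δ3=001010 Δ4=011010 Δ5=011011 | 5Δ
t=1: Δ0=011011 Δ1=011001 | 1Δ
t=2: Δ0=011001 Δ1=011011 Δ2=111011 Δ3=110010 Δ4=100010 Δ5=100011 | 5Δ
t=3: Δ0=100011 Δ1=100001 | 1Δ
t=4: Δ0=100001 Δ1=100111 Δ2=000111 Δ3=001110 Δ4=011110 Δ5=011111 | 5Δ
t=5: Δ0=011111 Δ1=011101 | 1Δ
t=6: Δ0=011101 Δ1=011111 Δ2=111111 Δ3=110110 Δ4=100110 Δ5=100111 | 5Δ
t=7: Δ0=100111 Δ1=100101 | 1Δ
t=8: Δ0=100101 Δ1=100011 Δ2=000011 Δ3=001010 Δ4=011010 Δ5=011011 | 5Δ
t=9: Δ0=011011 Δ1=011001 | 1Δ
t=10: Δ0=011001 Δ1=011011 Δ2=111011 Δ3=110010 Δ4=100010 Δ5=100011 | 5Δ
t=11: Δ0=100011 Δ1=100001 | 1Δ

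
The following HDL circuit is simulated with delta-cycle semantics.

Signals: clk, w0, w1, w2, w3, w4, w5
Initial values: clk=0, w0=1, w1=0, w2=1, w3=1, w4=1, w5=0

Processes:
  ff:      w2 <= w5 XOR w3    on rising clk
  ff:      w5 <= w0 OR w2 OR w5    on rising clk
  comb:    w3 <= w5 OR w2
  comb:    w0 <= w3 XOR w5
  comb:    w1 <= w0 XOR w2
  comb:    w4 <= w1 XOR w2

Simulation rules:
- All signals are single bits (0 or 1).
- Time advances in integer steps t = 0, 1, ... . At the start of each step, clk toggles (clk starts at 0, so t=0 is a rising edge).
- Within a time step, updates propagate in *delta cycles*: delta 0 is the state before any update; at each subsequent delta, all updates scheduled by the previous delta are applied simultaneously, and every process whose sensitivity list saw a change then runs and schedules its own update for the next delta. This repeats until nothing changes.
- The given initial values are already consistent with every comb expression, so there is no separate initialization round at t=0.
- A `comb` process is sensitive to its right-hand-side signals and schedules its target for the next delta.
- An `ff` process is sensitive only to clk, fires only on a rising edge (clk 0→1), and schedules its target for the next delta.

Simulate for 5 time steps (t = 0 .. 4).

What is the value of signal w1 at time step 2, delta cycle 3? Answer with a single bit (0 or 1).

t=0 Δ0: w4=1 w5=0 w3=1 w0=1 clk=0 w1=0 w2=1
  Δ1: clk:0→1
  Δ2: w5:0→1
  Δ3: w0:1→0
  Δ4: w1:0→1
  Δ5: w4:1→0
  (5Δ to stable)
t=1 Δ0: w4=0 w5=1 w3=1 w0=0 clk=1 w1=1 w2=1
  Δ1: clk:1→0
  (1Δ to stable)
t=2 Δ0: w4=0 w5=1 w3=1 w0=0 clk=0 w1=1 w2=1
  Δ1: clk:0→1
  Δ2: w2:1→0
  Δ3: w4:0→1, w1:1→0
  Δ4: w4:1→0
  (4Δ to stable)
t=3 Δ0: w4=0 w5=1 w3=1 w0=0 clk=1 w1=0 w2=0
  Δ1: clk:1→0
  (1Δ to stable)
t=4 Δ0: w4=0 w5=1 w3=1 w0=0 clk=0 w1=0 w2=0
  Δ1: clk:0→1
  (1Δ to stable)

0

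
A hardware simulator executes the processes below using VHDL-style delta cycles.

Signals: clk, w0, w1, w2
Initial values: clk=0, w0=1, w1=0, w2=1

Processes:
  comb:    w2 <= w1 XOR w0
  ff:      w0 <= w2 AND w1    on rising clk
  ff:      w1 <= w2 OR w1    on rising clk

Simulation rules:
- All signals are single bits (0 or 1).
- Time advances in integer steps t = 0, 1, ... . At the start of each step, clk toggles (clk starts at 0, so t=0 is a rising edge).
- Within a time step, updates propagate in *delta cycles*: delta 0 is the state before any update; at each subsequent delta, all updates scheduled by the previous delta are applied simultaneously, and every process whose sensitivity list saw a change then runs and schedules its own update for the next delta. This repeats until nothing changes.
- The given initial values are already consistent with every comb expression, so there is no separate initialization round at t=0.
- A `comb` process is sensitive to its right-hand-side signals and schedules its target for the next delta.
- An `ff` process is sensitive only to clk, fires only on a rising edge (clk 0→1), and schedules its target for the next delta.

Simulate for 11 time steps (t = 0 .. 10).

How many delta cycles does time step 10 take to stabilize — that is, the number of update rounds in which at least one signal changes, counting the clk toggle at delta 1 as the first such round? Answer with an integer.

t0.Δ0 w2=1 clk=0 w1=0 w0=1
t0.Δ1 w2=1 clk=1 w1=0 w0=1
t0.Δ2 w2=1 clk=1 w1=1 w0=0
t1.Δ0 w2=1 clk=1 w1=1 w0=0
t1.Δ1 w2=1 clk=0 w1=1 w0=0
t2.Δ0 w2=1 clk=0 w1=1 w0=0
t2.Δ1 w2=1 clk=1 w1=1 w0=0
t2.Δ2 w2=1 clk=1 w1=1 w0=1
t2.Δ3 w2=0 clk=1 w1=1 w0=1
t3.Δ0 w2=0 clk=1 w1=1 w0=1
t3.Δ1 w2=0 clk=0 w1=1 w0=1
t4.Δ0 w2=0 clk=0 w1=1 w0=1
t4.Δ1 w2=0 clk=1 w1=1 w0=1
t4.Δ2 w2=0 clk=1 w1=1 w0=0
t4.Δ3 w2=1 clk=1 w1=1 w0=0
t5.Δ0 w2=1 clk=1 w1=1 w0=0
t5.Δ1 w2=1 clk=0 w1=1 w0=0
t6.Δ0 w2=1 clk=0 w1=1 w0=0
t6.Δ1 w2=1 clk=1 w1=1 w0=0
t6.Δ2 w2=1 clk=1 w1=1 w0=1
t6.Δ3 w2=0 clk=1 w1=1 w0=1
t7.Δ0 w2=0 clk=1 w1=1 w0=1
t7.Δ1 w2=0 clk=0 w1=1 w0=1
t8.Δ0 w2=0 clk=0 w1=1 w0=1
t8.Δ1 w2=0 clk=1 w1=1 w0=1
t8.Δ2 w2=0 clk=1 w1=1 w0=0
t8.Δ3 w2=1 clk=1 w1=1 w0=0
t9.Δ0 w2=1 clk=1 w1=1 w0=0
t9.Δ1 w2=1 clk=0 w1=1 w0=0
t10.Δ0 w2=1 clk=0 w1=1 w0=0
t10.Δ1 w2=1 clk=1 w1=1 w0=0
t10.Δ2 w2=1 clk=1 w1=1 w0=1
t10.Δ3 w2=0 clk=1 w1=1 w0=1

3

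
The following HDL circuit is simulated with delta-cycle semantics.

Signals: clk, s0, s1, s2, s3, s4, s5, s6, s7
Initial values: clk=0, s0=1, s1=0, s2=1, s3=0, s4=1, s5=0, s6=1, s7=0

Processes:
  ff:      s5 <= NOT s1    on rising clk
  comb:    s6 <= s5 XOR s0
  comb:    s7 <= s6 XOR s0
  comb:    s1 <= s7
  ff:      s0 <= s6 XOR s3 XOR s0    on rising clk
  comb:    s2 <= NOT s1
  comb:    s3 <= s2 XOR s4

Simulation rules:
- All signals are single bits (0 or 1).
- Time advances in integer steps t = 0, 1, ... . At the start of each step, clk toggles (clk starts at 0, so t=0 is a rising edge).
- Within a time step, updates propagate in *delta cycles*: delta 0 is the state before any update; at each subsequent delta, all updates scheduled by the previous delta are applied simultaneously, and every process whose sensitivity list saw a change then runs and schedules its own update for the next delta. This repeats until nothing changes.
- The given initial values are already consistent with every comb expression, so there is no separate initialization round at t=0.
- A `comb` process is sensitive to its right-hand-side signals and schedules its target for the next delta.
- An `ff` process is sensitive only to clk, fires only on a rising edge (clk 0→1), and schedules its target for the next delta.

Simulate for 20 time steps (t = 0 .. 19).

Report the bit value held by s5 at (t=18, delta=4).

0

[bits: s0,s7,s2,s1,s4,s5,s3,s6,clk]
t=0: Δ0=101010010 Δ1=101010011 Δ2=001011011 Δ3=011011011 Δ4=011111011 Δ5=010111011 Δ6=010111111 | 6Δ
t=1: Δ0=010111111 Δ1=010111110 | 1Δ
t=2: Δ0=010111110 Δ1=010111111 Δ2=010110111 Δ3=010110101 Δ4=000110101 Δ5=000010101 Δ6=001010101 Δ7=001010001 | 7Δ
t=3: Δ0=001010001 Δ1=001010000 | 1Δ
t=4: Δ0=001010000 Δ1=001010001 Δ2=001011001 Δ3=001011011 Δ4=011011011 Δ5=011111011 Δ6=010111011 Δ7=010111111 | 7Δ
t=5: Δ0=010111111 Δ1=010111110 | 1Δ
t=6: Δ0=010111110 Δ1=010111111 Δ2=010110111 Δ3=010110101 Δ4=000110101 Δ5=000010101 Δ6=001010101 Δ7=001010001 | 7Δ
t=7: Δ0=001010001 Δ1=001010000 | 1Δ
t=8: Δ0=001010000 Δ1=001010001 Δ2=001011001 Δ3=001011011 Δ4=011011011 Δ5=011111011 Δ6=010111011 Δ7=010111111 | 7Δ
t=9: Δ0=010111111 Δ1=010111110 | 1Δ
t=10: Δ0=010111110 Δ1=010111111 Δ2=010110111 Δ3=010110101 Δ4=000110101 Δ5=000010101 Δ6=001010101 Δ7=001010001 | 7Δ
t=11: Δ0=001010001 Δ1=001010000 | 1Δ
t=12: Δ0=001010000 Δ1=001010001 Δ2=001011001 Δ3=001011011 Δ4=011011011 Δ5=011111011 Δ6=010111011 Δ7=010111111 | 7Δ
t=13: Δ0=010111111 Δ1=010111110 | 1Δ
t=14: Δ0=010111110 Δ1=010111111 Δ2=010110111 Δ3=010110101 Δ4=000110101 Δ5=000010101 Δ6=001010101 Δ7=001010001 | 7Δ
t=15: Δ0=001010001 Δ1=001010000 | 1Δ
t=16: Δ0=001010000 Δ1=001010001 Δ2=001011001 Δ3=001011011 Δ4=011011011 Δ5=011111011 Δ6=010111011 Δ7=010111111 | 7Δ
t=17: Δ0=010111111 Δ1=010111110 | 1Δ
t=18: Δ0=010111110 Δ1=010111111 Δ2=010110111 Δ3=010110101 Δ4=000110101 Δ5=000010101 Δ6=001010101 Δ7=001010001 | 7Δ
t=19: Δ0=001010001 Δ1=001010000 | 1Δ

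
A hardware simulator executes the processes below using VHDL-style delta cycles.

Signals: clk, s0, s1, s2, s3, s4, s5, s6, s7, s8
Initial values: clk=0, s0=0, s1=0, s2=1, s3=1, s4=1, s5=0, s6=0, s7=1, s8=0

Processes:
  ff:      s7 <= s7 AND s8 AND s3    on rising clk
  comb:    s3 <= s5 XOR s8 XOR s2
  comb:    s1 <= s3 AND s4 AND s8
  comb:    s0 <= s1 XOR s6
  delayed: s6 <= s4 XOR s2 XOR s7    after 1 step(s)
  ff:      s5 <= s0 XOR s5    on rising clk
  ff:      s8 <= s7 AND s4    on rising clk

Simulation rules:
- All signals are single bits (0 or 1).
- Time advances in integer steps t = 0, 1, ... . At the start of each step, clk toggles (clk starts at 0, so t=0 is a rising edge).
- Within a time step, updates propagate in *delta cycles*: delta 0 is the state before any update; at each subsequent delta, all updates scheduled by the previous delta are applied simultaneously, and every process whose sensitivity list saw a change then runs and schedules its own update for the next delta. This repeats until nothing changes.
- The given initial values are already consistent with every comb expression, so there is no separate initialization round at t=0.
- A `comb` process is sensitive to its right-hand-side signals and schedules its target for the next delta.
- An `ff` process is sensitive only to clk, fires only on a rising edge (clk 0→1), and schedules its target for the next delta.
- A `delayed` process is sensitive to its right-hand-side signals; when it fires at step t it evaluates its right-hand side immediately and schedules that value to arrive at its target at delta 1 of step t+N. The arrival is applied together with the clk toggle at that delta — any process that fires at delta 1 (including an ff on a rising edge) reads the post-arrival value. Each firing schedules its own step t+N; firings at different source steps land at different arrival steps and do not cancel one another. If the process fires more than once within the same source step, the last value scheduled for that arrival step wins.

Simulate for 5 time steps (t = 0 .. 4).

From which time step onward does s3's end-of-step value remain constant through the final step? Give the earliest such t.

2

[bits: s3,s6,s0,s2,s5,clk,s7,s4,s8,s1]
t=0: Δ0=1001001100 Δ1=1001011100 Δ2=1001010110 Δ3=0001010111 Δ4=0011010110 Δ5=0001010110 | 5Δ
t=1: Δ0=0001010110 Δ1=0001000110 | 1Δ
t=2: Δ0=0001000110 Δ1=0001010110 Δ2=0001010100 Δ3=1001010100 | 3Δ
t=3: Δ0=1001010100 Δ1=1001000100 | 1Δ
t=4: Δ0=1001000100 Δ1=1001010100 | 1Δ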